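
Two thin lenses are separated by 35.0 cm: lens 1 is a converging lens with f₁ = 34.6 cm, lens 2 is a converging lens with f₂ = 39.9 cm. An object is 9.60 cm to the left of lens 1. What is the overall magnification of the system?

Lens 1: 1/d_i1 = 1/(34.6) − 1/(9.60) = -0.07526, so d_i1 = -13.29 cm; m₁ = −d_i1/d_o1 = +1.384.
d_o2 = 35.0 − (-13.29) = 48.29 cm.
Lens 2: 1/d_i2 = 1/(39.9) − 1/(48.29) = 0.004354, so d_i2 = 229.7 cm; m₂ = −d_i2/d_o2 = -4.756.
m = m₁·m₂ = (+1.384)(-4.756) = -6.58.

m = -6.58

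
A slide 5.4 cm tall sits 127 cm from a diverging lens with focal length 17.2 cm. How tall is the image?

For a diverging lens, f = -17.2 cm.
1/d_i = 1/f − 1/d_o = 1/(-17.20) − 1/(127) = -0.06601, so d_i = -15.15 cm.
m = −d_i/d_o = +0.1193.
|h_i| = |m|·h_o = 0.1193 × 5.4 = 0.644 cm. The image is virtual, upright and reduced, on the same side as the object.

0.644 cm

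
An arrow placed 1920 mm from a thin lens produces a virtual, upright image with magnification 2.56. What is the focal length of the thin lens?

f = 3150 mm (converging)

m = −d_i/d_o ⇒ d_i = −m·d_o = −(+2.56)·(1920) = -4915 mm.
1/f = 1/d_o + 1/d_i = 1/(1920) + 1/(-4915) = 0.0003174, so f = 3150 mm.
Since f is positive, the thin lens is converging.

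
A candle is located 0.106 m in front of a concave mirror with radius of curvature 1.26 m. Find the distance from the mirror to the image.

0.127 m

f = R/2 = 1.26/2 = 0.6300 m.
Mirror equation: 1/v = 1/f − 1/u = 1/(0.6300) − 1/(0.106) = 1.587 − 9.434 = -7.847, so v = -0.127 m.
The image is virtual, upright and enlarged, behind the mirror.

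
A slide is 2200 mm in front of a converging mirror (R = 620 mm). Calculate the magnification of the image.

m = -0.164

f = R/2 = 620/2 = 310.0 mm.
1/d_i = 1/f − 1/d_o = 1/(310.0) − 1/(2200) = 0.002771, so d_i = 360.8 mm.
m = −d_i/d_o = −(360.8)/(2200) = -0.164.
The image is real, inverted and reduced, in front of the mirror.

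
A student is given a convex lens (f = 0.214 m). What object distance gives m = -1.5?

m = −d_i/d_o ⇒ d_i = −m·d_o.
1/f = 1/d_o + 1/d_i = 1/d_o − 1/(m·d_o) = (1 − 1/m)/d_o, so d_o = f(1 − 1/m) = (0.2140)(1 − 1/(-1.5)) = 0.357 m.

0.357 m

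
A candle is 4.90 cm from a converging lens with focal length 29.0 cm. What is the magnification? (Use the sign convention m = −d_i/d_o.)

1/d_i = 1/f − 1/d_o = 1/(29.00) − 1/(4.90) = -0.1696, so d_i = -5.896 cm.
m = −d_i/d_o = −(-5.896)/(4.90) = +1.20.
The image is virtual, upright and enlarged, on the same side as the object.

m = +1.20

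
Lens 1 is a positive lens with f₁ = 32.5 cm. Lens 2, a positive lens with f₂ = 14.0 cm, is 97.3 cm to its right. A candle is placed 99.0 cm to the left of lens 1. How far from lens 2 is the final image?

19.6 cm

Lens 1: 1/d_i1 = 1/f₁ − 1/d_o1 = 1/(32.5) − 1/(99.0) = 0.02067, so d_i1 = 48.38 cm.
The intermediate image is 48.38 cm to the right of lens 1, which is 97.3 − (48.38) = 48.92 cm to the left of lens 2, so d_o2 = +48.92 cm.
Lens 2: 1/d_i2 = 1/f₂ − 1/d_o2 = 1/(14.0) − 1/(48.92) = 0.05099, so d_i2 = 19.6 cm.
The final image is real, 19.6 cm to the right of lens 2 (overall magnification ≈ 0.20).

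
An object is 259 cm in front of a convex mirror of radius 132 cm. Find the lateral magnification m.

m = +0.203

f = R/2 = 132/2 = 66.00 cm; for a convex mirror, f = -66.00 cm.
1/d_i = 1/f − 1/d_o = 1/(-66.00) − 1/(259) = -0.01901, so d_i = -52.60 cm.
m = −d_i/d_o = −(-52.60)/(259) = +0.203.
The image is virtual, upright and reduced, behind the mirror.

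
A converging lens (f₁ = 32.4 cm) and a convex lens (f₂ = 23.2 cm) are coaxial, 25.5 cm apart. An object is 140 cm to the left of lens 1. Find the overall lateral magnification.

m = -0.175

Lens 1: 1/d_i1 = 1/(32.4) − 1/(140) = 0.02372, so d_i1 = 42.16 cm; m₁ = −d_i1/d_o1 = -0.3011.
d_o2 = 25.5 − (42.16) = -16.66 cm (virtual object).
Lens 2: 1/d_i2 = 1/(23.2) − 1/(-16.66) = 0.1031, so d_i2 = 9.697 cm; m₂ = −d_i2/d_o2 = +0.5820.
m = m₁·m₂ = (-0.3011)(+0.5820) = -0.175.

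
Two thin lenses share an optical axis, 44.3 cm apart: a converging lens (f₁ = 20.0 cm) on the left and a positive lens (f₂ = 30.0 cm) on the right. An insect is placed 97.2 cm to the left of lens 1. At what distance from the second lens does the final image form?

Lens 1: 1/d_i1 = 1/f₁ − 1/d_o1 = 1/(20.0) − 1/(97.2) = 0.03971, so d_i1 = 25.18 cm.
The intermediate image is 25.18 cm to the right of lens 1, which is 44.3 − (25.18) = 19.12 cm to the left of lens 2, so d_o2 = +19.12 cm.
Lens 2: 1/d_i2 = 1/f₂ − 1/d_o2 = 1/(30.0) − 1/(19.12) = -0.01897, so d_i2 = -52.7 cm.
The final image is virtual, 52.7 cm to the left of lens 2 (overall magnification ≈ -0.71).

52.7 cm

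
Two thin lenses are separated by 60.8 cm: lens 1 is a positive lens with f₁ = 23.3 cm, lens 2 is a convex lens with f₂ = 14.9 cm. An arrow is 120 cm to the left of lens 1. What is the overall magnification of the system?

m = +0.211

Lens 1: 1/d_i1 = 1/(23.3) − 1/(120) = 0.03459, so d_i1 = 28.91 cm; m₁ = −d_i1/d_o1 = -0.2409.
d_o2 = 60.8 − (28.91) = 31.89 cm.
Lens 2: 1/d_i2 = 1/(14.9) − 1/(31.89) = 0.03576, so d_i2 = 27.97 cm; m₂ = −d_i2/d_o2 = -0.8770.
m = m₁·m₂ = (-0.2409)(-0.8770) = +0.211.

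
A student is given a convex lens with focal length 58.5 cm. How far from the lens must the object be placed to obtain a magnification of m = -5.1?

70.0 cm

m = −d_i/d_o ⇒ d_i = −m·d_o.
1/f = 1/d_o + 1/d_i = 1/d_o − 1/(m·d_o) = (1 − 1/m)/d_o, so d_o = f(1 − 1/m) = (58.50)(1 − 1/(-5.1)) = 70.0 cm.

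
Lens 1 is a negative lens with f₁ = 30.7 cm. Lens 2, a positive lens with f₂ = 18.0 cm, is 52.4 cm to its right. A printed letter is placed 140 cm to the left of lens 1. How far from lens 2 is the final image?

Lens 1 is diverging, so f₁ = −30.7 cm.
Lens 1: 1/d_i1 = 1/f₁ − 1/d_o1 = 1/(-30.7) − 1/(140) = -0.03972, so d_i1 = -25.18 cm.
The intermediate image is 25.18 cm to the left of lens 1 (virtual), which is 52.4 − (-25.18) = 77.58 cm to the left of lens 2, so d_o2 = +77.58 cm.
Lens 2: 1/d_i2 = 1/f₂ − 1/d_o2 = 1/(18.0) − 1/(77.58) = 0.04267, so d_i2 = 23.4 cm.
The final image is real, 23.4 cm to the right of lens 2 (overall magnification ≈ -0.054).

23.4 cm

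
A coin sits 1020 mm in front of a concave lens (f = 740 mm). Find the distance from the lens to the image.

For a concave lens, f = -740 mm.
Lens equation: 1/s_i = 1/f − 1/s_o = 1/(-740.0) − 1/(1020) = -0.001351 − 0.0009804 = -0.002332, so s_i = -429 mm.
The image is virtual, upright and reduced, on the same side as the object.

429 mm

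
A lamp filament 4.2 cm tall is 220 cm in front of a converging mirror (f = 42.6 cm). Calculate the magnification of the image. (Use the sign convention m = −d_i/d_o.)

m = -0.240

1/d_i = 1/f − 1/d_o = 1/(42.60) − 1/(220) = 0.01893, so d_i = 52.83 cm.
m = −d_i/d_o = −(52.83)/(220) = -0.240.
The image is real, inverted and reduced, in front of the mirror.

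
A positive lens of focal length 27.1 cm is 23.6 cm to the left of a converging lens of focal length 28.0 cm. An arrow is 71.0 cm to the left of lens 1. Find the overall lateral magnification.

Lens 1: 1/d_i1 = 1/(27.1) − 1/(71.0) = 0.02282, so d_i1 = 43.83 cm; m₁ = −d_i1/d_o1 = -0.6173.
d_o2 = 23.6 − (43.83) = -20.23 cm (virtual object).
Lens 2: 1/d_i2 = 1/(28.0) − 1/(-20.23) = 0.08515, so d_i2 = 11.74 cm; m₂ = −d_i2/d_o2 = +0.5806.
m = m₁·m₂ = (-0.6173)(+0.5806) = -0.358.

m = -0.358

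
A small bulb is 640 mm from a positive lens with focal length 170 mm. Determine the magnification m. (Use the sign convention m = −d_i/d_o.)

1/d_i = 1/f − 1/d_o = 1/(170.0) − 1/(640) = 0.004320, so d_i = 231.5 mm.
m = −d_i/d_o = −(231.5)/(640) = -0.362.
The image is real, inverted and reduced, on the far side of the lens.

m = -0.362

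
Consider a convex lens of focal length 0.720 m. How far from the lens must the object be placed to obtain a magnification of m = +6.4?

m = −d_i/d_o ⇒ d_i = −m·d_o.
1/f = 1/d_o + 1/d_i = 1/d_o − 1/(m·d_o) = (1 − 1/m)/d_o, so d_o = f(1 − 1/m) = (0.7200)(1 − 1/(+6.4)) = 0.608 m.

0.608 m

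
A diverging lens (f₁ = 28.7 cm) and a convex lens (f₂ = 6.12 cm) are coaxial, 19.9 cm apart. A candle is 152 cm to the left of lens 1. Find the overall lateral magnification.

f₁ = −28.7 cm (diverging).
Lens 1: 1/d_i1 = 1/(-28.7) − 1/(152) = -0.04142, so d_i1 = -24.14 cm; m₁ = −d_i1/d_o1 = +0.1588.
d_o2 = 19.9 − (-24.14) = 44.04 cm.
Lens 2: 1/d_i2 = 1/(6.12) − 1/(44.04) = 0.1407, so d_i2 = 7.108 cm; m₂ = −d_i2/d_o2 = -0.1614.
m = m₁·m₂ = (+0.1588)(-0.1614) = -0.0256.

m = -0.0256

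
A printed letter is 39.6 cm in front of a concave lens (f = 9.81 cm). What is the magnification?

For a concave lens, f = -9.81 cm.
1/d_i = 1/f − 1/d_o = 1/(-9.810) − 1/(39.6) = -0.1272, so d_i = -7.862 cm.
m = −d_i/d_o = −(-7.862)/(39.6) = +0.199.
The image is virtual, upright and reduced, on the same side as the object.

m = +0.199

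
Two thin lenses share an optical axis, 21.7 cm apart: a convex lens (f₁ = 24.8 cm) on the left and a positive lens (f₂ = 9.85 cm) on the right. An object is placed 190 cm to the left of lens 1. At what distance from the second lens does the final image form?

Lens 1: 1/d_i1 = 1/f₁ − 1/d_o1 = 1/(24.8) − 1/(190) = 0.03506, so d_i1 = 28.52 cm.
The intermediate image is 28.52 cm to the right of lens 1, which lies 6.820 cm to the right of lens 2 — a virtual object — so d_o2 = −6.820 cm.
Lens 2: 1/d_i2 = 1/f₂ − 1/d_o2 = 1/(9.85) − 1/(-6.820) = 0.2482, so d_i2 = 4.03 cm.
The final image is real, 4.03 cm to the right of lens 2 (overall magnification ≈ -0.089).

4.03 cm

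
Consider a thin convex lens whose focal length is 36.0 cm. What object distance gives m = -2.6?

49.8 cm

m = −d_i/d_o ⇒ d_i = −m·d_o.
1/f = 1/d_o + 1/d_i = 1/d_o − 1/(m·d_o) = (1 − 1/m)/d_o, so d_o = f(1 − 1/m) = (36.00)(1 − 1/(-2.6)) = 49.8 cm.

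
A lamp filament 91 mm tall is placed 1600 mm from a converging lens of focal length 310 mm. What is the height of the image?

21.9 mm

1/d_i = 1/f − 1/d_o = 1/(310.0) − 1/(1600) = 0.002601, so d_i = 384.5 mm.
m = −d_i/d_o = -0.2403.
|h_i| = |m|·h_o = 0.2403 × 91 = 21.9 mm. The image is real, inverted and reduced, on the far side of the lens.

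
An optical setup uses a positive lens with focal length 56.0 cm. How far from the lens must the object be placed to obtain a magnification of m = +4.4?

m = −d_i/d_o ⇒ d_i = −m·d_o.
1/f = 1/d_o + 1/d_i = 1/d_o − 1/(m·d_o) = (1 − 1/m)/d_o, so d_o = f(1 − 1/m) = (56.00)(1 − 1/(+4.4)) = 43.3 cm.

43.3 cm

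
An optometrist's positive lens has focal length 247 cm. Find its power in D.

P = +0.405 D

f = 247 cm = 2.47 m.
P = 1/f = 1/(2.47 m) = +0.405 D.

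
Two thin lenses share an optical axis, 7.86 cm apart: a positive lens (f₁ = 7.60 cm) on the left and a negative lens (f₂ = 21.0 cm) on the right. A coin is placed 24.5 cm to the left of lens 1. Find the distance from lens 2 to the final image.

3.72 cm

Lens 1: 1/d_i1 = 1/f₁ − 1/d_o1 = 1/(7.60) − 1/(24.5) = 0.09076, so d_i1 = 11.02 cm.
The intermediate image is 11.02 cm to the right of lens 1, which lies 3.160 cm to the right of lens 2 — a virtual object — so d_o2 = −3.160 cm.
Lens 2 is diverging, so f₂ = −21.0 cm.
Lens 2: 1/d_i2 = 1/f₂ − 1/d_o2 = 1/(-21.0) − 1/(-3.160) = 0.2688, so d_i2 = 3.72 cm.
The final image is real, 3.72 cm to the right of lens 2 (overall magnification ≈ -0.53).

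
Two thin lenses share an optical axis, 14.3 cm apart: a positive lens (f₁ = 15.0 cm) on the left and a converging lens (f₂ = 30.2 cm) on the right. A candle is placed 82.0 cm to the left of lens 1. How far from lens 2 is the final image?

Lens 1: 1/d_i1 = 1/f₁ − 1/d_o1 = 1/(15.0) − 1/(82.0) = 0.05447, so d_i1 = 18.36 cm.
The intermediate image is 18.36 cm to the right of lens 1, which lies 4.060 cm to the right of lens 2 — a virtual object — so d_o2 = −4.060 cm.
Lens 2: 1/d_i2 = 1/f₂ − 1/d_o2 = 1/(30.2) − 1/(-4.060) = 0.2794, so d_i2 = 3.58 cm.
The final image is real, 3.58 cm to the right of lens 2 (overall magnification ≈ -0.20).

3.58 cm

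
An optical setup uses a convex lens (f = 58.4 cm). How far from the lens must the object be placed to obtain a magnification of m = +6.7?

49.7 cm

m = −d_i/d_o ⇒ d_i = −m·d_o.
1/f = 1/d_o + 1/d_i = 1/d_o − 1/(m·d_o) = (1 − 1/m)/d_o, so d_o = f(1 − 1/m) = (58.40)(1 − 1/(+6.7)) = 49.7 cm.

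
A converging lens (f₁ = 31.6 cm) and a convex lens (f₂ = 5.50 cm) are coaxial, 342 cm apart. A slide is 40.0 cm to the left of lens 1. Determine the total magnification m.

m = +0.111

Lens 1: 1/d_i1 = 1/(31.6) − 1/(40.0) = 0.006646, so d_i1 = 150.5 cm; m₁ = −d_i1/d_o1 = -3.763.
d_o2 = 342 − (150.5) = 191.5 cm.
Lens 2: 1/d_i2 = 1/(5.50) − 1/(191.5) = 0.1766, so d_i2 = 5.663 cm; m₂ = −d_i2/d_o2 = -0.02957.
m = m₁·m₂ = (-3.763)(-0.02957) = +0.111.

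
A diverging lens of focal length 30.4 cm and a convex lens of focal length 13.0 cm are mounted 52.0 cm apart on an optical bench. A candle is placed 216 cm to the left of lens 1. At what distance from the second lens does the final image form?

15.6 cm

Lens 1 is diverging, so f₁ = −30.4 cm.
Lens 1: 1/d_i1 = 1/f₁ − 1/d_o1 = 1/(-30.4) − 1/(216) = -0.03752, so d_i1 = -26.65 cm.
The intermediate image is 26.65 cm to the left of lens 1 (virtual), which is 52.0 − (-26.65) = 78.65 cm to the left of lens 2, so d_o2 = +78.65 cm.
Lens 2: 1/d_i2 = 1/f₂ − 1/d_o2 = 1/(13.0) − 1/(78.65) = 0.06421, so d_i2 = 15.6 cm.
The final image is real, 15.6 cm to the right of lens 2 (overall magnification ≈ -0.024).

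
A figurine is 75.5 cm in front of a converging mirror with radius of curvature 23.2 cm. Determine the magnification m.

f = R/2 = 23.2/2 = 11.60 cm.
1/d_i = 1/f − 1/d_o = 1/(11.60) − 1/(75.5) = 0.07296, so d_i = 13.71 cm.
m = −d_i/d_o = −(13.71)/(75.5) = -0.182.
The image is real, inverted and reduced, in front of the mirror.

m = -0.182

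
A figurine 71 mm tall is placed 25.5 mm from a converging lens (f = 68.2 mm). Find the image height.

1/d_i = 1/f − 1/d_o = 1/(68.20) − 1/(25.5) = -0.02455, so d_i = -40.73 mm.
m = −d_i/d_o = +1.597.
|h_i| = |m|·h_o = 1.597 × 71 = 113 mm. The image is virtual, upright and enlarged, on the same side as the object.

113 mm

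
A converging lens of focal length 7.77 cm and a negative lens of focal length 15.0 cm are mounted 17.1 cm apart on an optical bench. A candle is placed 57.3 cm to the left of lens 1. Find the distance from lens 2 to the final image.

Lens 1: 1/d_i1 = 1/f₁ − 1/d_o1 = 1/(7.77) − 1/(57.3) = 0.1112, so d_i1 = 8.989 cm.
The intermediate image is 8.989 cm to the right of lens 1, which is 17.1 − (8.989) = 8.111 cm to the left of lens 2, so d_o2 = +8.111 cm.
Lens 2 is diverging, so f₂ = −15.0 cm.
Lens 2: 1/d_i2 = 1/f₂ − 1/d_o2 = 1/(-15.0) − 1/(8.111) = -0.1900, so d_i2 = -5.26 cm.
The final image is virtual, 5.26 cm to the left of lens 2 (overall magnification ≈ -0.10).

5.26 cm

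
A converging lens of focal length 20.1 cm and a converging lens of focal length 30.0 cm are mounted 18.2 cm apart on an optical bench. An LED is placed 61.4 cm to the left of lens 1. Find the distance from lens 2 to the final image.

8.41 cm

Lens 1: 1/d_i1 = 1/f₁ − 1/d_o1 = 1/(20.1) − 1/(61.4) = 0.03346, so d_i1 = 29.88 cm.
The intermediate image is 29.88 cm to the right of lens 1, which lies 11.68 cm to the right of lens 2 — a virtual object — so d_o2 = −11.68 cm.
Lens 2: 1/d_i2 = 1/f₂ − 1/d_o2 = 1/(30.0) − 1/(-11.68) = 0.1189, so d_i2 = 8.41 cm.
The final image is real, 8.41 cm to the right of lens 2 (overall magnification ≈ -0.35).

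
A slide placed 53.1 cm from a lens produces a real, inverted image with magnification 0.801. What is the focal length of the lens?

f = 23.6 cm (converging)

m = −d_i/d_o ⇒ d_i = −m·d_o = −(-0.801)·(53.1) = 42.53 cm.
1/f = 1/d_o + 1/d_i = 1/(53.1) + 1/(42.53) = 0.04235, so f = 23.6 cm.
Since f is positive, the lens is converging.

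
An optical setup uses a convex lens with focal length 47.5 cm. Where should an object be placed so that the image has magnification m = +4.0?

m = −d_i/d_o ⇒ d_i = −m·d_o.
1/f = 1/d_o + 1/d_i = 1/d_o − 1/(m·d_o) = (1 − 1/m)/d_o, so d_o = f(1 − 1/m) = (47.50)(1 − 1/(+4.0)) = 35.6 cm.

35.6 cm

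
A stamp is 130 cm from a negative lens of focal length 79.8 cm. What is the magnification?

m = +0.380

For a negative lens, f = -79.8 cm.
1/d_i = 1/f − 1/d_o = 1/(-79.80) − 1/(130) = -0.02022, so d_i = -49.45 cm.
m = −d_i/d_o = −(-49.45)/(130) = +0.380.
The image is virtual, upright and reduced, on the same side as the object.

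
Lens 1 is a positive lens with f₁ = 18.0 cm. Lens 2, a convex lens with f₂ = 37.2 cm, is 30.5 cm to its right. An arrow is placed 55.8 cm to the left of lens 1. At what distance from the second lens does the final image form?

4.39 cm

Lens 1: 1/d_i1 = 1/f₁ − 1/d_o1 = 1/(18.0) − 1/(55.8) = 0.03763, so d_i1 = 26.57 cm.
The intermediate image is 26.57 cm to the right of lens 1, which is 30.5 − (26.57) = 3.930 cm to the left of lens 2, so d_o2 = +3.930 cm.
Lens 2: 1/d_i2 = 1/f₂ − 1/d_o2 = 1/(37.2) − 1/(3.930) = -0.2276, so d_i2 = -4.39 cm.
The final image is virtual, 4.39 cm to the left of lens 2 (overall magnification ≈ -0.53).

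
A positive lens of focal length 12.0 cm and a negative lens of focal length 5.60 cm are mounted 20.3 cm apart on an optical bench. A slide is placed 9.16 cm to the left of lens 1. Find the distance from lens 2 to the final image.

5.11 cm

Lens 1: 1/d_i1 = 1/f₁ − 1/d_o1 = 1/(12.0) − 1/(9.16) = -0.02584, so d_i1 = -38.70 cm.
The intermediate image is 38.70 cm to the left of lens 1 (virtual), which is 20.3 − (-38.70) = 59.00 cm to the left of lens 2, so d_o2 = +59.00 cm.
Lens 2 is diverging, so f₂ = −5.60 cm.
Lens 2: 1/d_i2 = 1/f₂ − 1/d_o2 = 1/(-5.60) − 1/(59.00) = -0.1955, so d_i2 = -5.11 cm.
The final image is virtual, 5.11 cm to the left of lens 2 (overall magnification ≈ 0.37).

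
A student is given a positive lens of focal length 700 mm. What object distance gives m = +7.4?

605 mm

m = −d_i/d_o ⇒ d_i = −m·d_o.
1/f = 1/d_o + 1/d_i = 1/d_o − 1/(m·d_o) = (1 − 1/m)/d_o, so d_o = f(1 − 1/m) = (700.0)(1 − 1/(+7.4)) = 605 mm.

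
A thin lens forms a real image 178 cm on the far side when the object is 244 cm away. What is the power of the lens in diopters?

d_i = +178 cm.
1/f = 1/d_o + 1/d_i = 1/(244) + 1/(178) = 0.009716 cm⁻¹.
f = 102.9 cm = 1.029 m, so P = 1/f = +0.972 D.

P = +0.972 D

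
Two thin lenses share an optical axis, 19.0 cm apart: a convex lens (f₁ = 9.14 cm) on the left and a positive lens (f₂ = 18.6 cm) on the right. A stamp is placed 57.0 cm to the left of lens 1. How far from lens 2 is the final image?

Lens 1: 1/d_i1 = 1/f₁ − 1/d_o1 = 1/(9.14) − 1/(57.0) = 0.09187, so d_i1 = 10.89 cm.
The intermediate image is 10.89 cm to the right of lens 1, which is 19.0 − (10.89) = 8.110 cm to the left of lens 2, so d_o2 = +8.110 cm.
Lens 2: 1/d_i2 = 1/f₂ − 1/d_o2 = 1/(18.6) − 1/(8.110) = -0.06954, so d_i2 = -14.4 cm.
The final image is virtual, 14.4 cm to the left of lens 2 (overall magnification ≈ -0.34).

14.4 cm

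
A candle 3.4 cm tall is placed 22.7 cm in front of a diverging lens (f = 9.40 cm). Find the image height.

For a diverging lens, f = -9.40 cm.
1/d_i = 1/f − 1/d_o = 1/(-9.400) − 1/(22.7) = -0.1504, so d_i = -6.647 cm.
m = −d_i/d_o = +0.2928.
|h_i| = |m|·h_o = 0.2928 × 3.4 = 0.996 cm. The image is virtual, upright and reduced, on the same side as the object.

0.996 cm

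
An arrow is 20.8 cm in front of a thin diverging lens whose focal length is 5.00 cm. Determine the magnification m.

m = +0.194

For a diverging lens, f = -5.00 cm.
1/d_i = 1/f − 1/d_o = 1/(-5.000) − 1/(20.8) = -0.2481, so d_i = -4.031 cm.
m = −d_i/d_o = −(-4.031)/(20.8) = +0.194.
The image is virtual, upright and reduced, on the same side as the object.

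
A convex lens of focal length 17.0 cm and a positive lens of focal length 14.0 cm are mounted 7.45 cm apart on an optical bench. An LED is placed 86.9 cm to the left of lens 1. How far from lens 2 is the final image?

Lens 1: 1/d_i1 = 1/f₁ − 1/d_o1 = 1/(17.0) − 1/(86.9) = 0.04732, so d_i1 = 21.13 cm.
The intermediate image is 21.13 cm to the right of lens 1, which lies 13.68 cm to the right of lens 2 — a virtual object — so d_o2 = −13.68 cm.
Lens 2: 1/d_i2 = 1/f₂ − 1/d_o2 = 1/(14.0) − 1/(-13.68) = 0.1445, so d_i2 = 6.92 cm.
The final image is real, 6.92 cm to the right of lens 2 (overall magnification ≈ -0.12).

6.92 cm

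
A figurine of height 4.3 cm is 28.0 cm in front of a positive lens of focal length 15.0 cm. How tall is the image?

4.96 cm

1/d_i = 1/f − 1/d_o = 1/(15.00) − 1/(28.0) = 0.03095, so d_i = 32.31 cm.
m = −d_i/d_o = -1.154.
|h_i| = |m|·h_o = 1.154 × 4.3 = 4.96 cm. The image is real, inverted and enlarged, on the far side of the lens.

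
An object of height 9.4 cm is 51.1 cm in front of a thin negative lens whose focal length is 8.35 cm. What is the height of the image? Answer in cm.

1.32 cm

For a negative lens, f = -8.35 cm.
1/d_i = 1/f − 1/d_o = 1/(-8.350) − 1/(51.1) = -0.1393, so d_i = -7.177 cm.
m = −d_i/d_o = +0.1405.
|h_i| = |m|·h_o = 0.1405 × 9.4 = 1.32 cm. The image is virtual, upright and reduced, on the same side as the object.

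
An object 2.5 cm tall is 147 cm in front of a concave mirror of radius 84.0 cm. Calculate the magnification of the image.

f = R/2 = 84.0/2 = 42.00 cm.
1/d_i = 1/f − 1/d_o = 1/(42.00) − 1/(147) = 0.01701, so d_i = 58.80 cm.
m = −d_i/d_o = −(58.80)/(147) = -0.400.
The image is real, inverted and reduced, in front of the mirror.

m = -0.400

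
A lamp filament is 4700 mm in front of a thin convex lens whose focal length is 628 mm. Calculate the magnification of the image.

1/d_i = 1/f − 1/d_o = 1/(628.0) − 1/(4700) = 0.001380, so d_i = 724.9 mm.
m = −d_i/d_o = −(724.9)/(4700) = -0.154.
The image is real, inverted and reduced, on the far side of the lens.

m = -0.154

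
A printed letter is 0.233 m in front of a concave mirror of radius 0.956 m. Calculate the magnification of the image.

f = R/2 = 0.956/2 = 0.4780 m.
1/d_i = 1/f − 1/d_o = 1/(0.4780) − 1/(0.233) = -2.200, so d_i = -0.4546 m.
m = −d_i/d_o = −(-0.4546)/(0.233) = +1.95.
The image is virtual, upright and enlarged, behind the mirror.

m = +1.95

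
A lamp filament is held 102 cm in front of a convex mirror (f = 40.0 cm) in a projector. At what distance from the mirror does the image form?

For a convex mirror, f = -40.0 cm.
Mirror equation: 1/s_i = 1/f − 1/s_o = 1/(-40.00) − 1/(102) = -0.02500 − 0.009804 = -0.03480, so s_i = -28.7 cm.
The image is virtual, upright and reduced, behind the mirror.

28.7 cm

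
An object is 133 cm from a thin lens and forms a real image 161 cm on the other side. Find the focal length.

Real image ⇒ d_i = +161 cm.
1/f = 1/d_o + 1/d_i = 1/(133) + 1/(161) = 0.01373, so f = 72.8 cm.
Since f is positive, the thin lens is converging.

f = 72.8 cm (converging)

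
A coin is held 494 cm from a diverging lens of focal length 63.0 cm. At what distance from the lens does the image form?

For a diverging lens, f = -63.0 cm.
Lens equation: 1/q = 1/f − 1/p = 1/(-63.00) − 1/(494) = -0.01587 − 0.002024 = -0.01790, so q = -55.9 cm.
The image is virtual, upright and reduced, on the same side as the object.

55.9 cm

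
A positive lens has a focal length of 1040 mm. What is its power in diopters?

P = +0.962 D

f = 104 cm = 1.04 m.
P = 1/f = 1/(1.04 m) = +0.962 D.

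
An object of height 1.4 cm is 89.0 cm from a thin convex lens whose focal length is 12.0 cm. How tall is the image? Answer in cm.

1/d_i = 1/f − 1/d_o = 1/(12.00) − 1/(89.0) = 0.07210, so d_i = 13.87 cm.
m = −d_i/d_o = -0.1558.
|h_i| = |m|·h_o = 0.1558 × 1.4 = 0.218 cm. The image is real, inverted and reduced, on the far side of the lens.

0.218 cm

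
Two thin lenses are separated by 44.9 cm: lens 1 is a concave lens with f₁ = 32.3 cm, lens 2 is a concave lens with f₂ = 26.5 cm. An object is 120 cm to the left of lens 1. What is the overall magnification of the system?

f₁ = −32.3 cm (diverging).
Lens 1: 1/d_i1 = 1/(-32.3) − 1/(120) = -0.03929, so d_i1 = -25.45 cm; m₁ = −d_i1/d_o1 = +0.2121.
d_o2 = 44.9 − (-25.45) = 70.35 cm.
f₂ = −26.5 cm (diverging).
Lens 2: 1/d_i2 = 1/(-26.5) − 1/(70.35) = -0.05195, so d_i2 = -19.25 cm; m₂ = −d_i2/d_o2 = +0.2736.
m = m₁·m₂ = (+0.2121)(+0.2736) = +0.0580.

m = +0.0580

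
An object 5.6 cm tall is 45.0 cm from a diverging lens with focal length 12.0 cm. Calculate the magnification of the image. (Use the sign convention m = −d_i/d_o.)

For a diverging lens, f = -12.0 cm.
1/d_i = 1/f − 1/d_o = 1/(-12.00) − 1/(45.0) = -0.1056, so d_i = -9.474 cm.
m = −d_i/d_o = −(-9.474)/(45.0) = +0.211.
The image is virtual, upright and reduced, on the same side as the object.

m = +0.211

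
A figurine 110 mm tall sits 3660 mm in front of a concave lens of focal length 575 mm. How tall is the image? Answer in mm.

For a concave lens, f = -575 mm.
1/d_i = 1/f − 1/d_o = 1/(-575.0) − 1/(3660) = -0.002012, so d_i = -496.9 mm.
m = −d_i/d_o = +0.1358.
|h_i| = |m|·h_o = 0.1358 × 110 = 14.9 mm. The image is virtual, upright and reduced, on the same side as the object.

14.9 mm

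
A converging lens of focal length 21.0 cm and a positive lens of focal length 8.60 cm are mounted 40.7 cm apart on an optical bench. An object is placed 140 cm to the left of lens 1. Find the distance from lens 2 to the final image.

Lens 1: 1/d_i1 = 1/f₁ − 1/d_o1 = 1/(21.0) − 1/(140) = 0.04048, so d_i1 = 24.71 cm.
The intermediate image is 24.71 cm to the right of lens 1, which is 40.7 − (24.71) = 15.99 cm to the left of lens 2, so d_o2 = +15.99 cm.
Lens 2: 1/d_i2 = 1/f₂ − 1/d_o2 = 1/(8.60) − 1/(15.99) = 0.05374, so d_i2 = 18.6 cm.
The final image is real, 18.6 cm to the right of lens 2 (overall magnification ≈ 0.21).

18.6 cm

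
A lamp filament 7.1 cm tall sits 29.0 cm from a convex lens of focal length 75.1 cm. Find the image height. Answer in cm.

11.6 cm

1/d_i = 1/f − 1/d_o = 1/(75.10) − 1/(29.0) = -0.02117, so d_i = -47.24 cm.
m = −d_i/d_o = +1.629.
|h_i| = |m|·h_o = 1.629 × 7.1 = 11.6 cm. The image is virtual, upright and enlarged, on the same side as the object.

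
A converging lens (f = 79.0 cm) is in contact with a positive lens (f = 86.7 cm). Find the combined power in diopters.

P₁ = 1/f₁ = 1/(0.790 m) = +1.266 D; P₂ = 1/f₂ = 1/(0.867 m) = +1.153 D.
For thin lenses in contact, P = P₁ + P₂ = (+1.266) + (+1.153) = +2.42 D.

P = +2.42 D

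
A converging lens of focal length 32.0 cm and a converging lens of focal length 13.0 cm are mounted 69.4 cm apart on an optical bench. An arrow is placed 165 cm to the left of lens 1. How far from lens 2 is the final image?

23.1 cm

Lens 1: 1/d_i1 = 1/f₁ − 1/d_o1 = 1/(32.0) − 1/(165) = 0.02519, so d_i1 = 39.70 cm.
The intermediate image is 39.70 cm to the right of lens 1, which is 69.4 − (39.70) = 29.70 cm to the left of lens 2, so d_o2 = +29.70 cm.
Lens 2: 1/d_i2 = 1/f₂ − 1/d_o2 = 1/(13.0) − 1/(29.70) = 0.04325, so d_i2 = 23.1 cm.
The final image is real, 23.1 cm to the right of lens 2 (overall magnification ≈ 0.19).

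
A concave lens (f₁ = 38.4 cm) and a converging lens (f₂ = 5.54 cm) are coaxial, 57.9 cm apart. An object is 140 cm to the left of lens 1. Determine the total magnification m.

f₁ = −38.4 cm (diverging).
Lens 1: 1/d_i1 = 1/(-38.4) − 1/(140) = -0.03318, so d_i1 = -30.13 cm; m₁ = −d_i1/d_o1 = +0.2152.
d_o2 = 57.9 − (-30.13) = 88.03 cm.
Lens 2: 1/d_i2 = 1/(5.54) − 1/(88.03) = 0.1691, so d_i2 = 5.912 cm; m₂ = −d_i2/d_o2 = -0.06716.
m = m₁·m₂ = (+0.2152)(-0.06716) = -0.0145.

m = -0.0145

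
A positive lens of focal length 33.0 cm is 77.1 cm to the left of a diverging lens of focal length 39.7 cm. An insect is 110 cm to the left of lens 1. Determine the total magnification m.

Lens 1: 1/d_i1 = 1/(33.0) − 1/(110) = 0.02121, so d_i1 = 47.14 cm; m₁ = −d_i1/d_o1 = -0.4285.
d_o2 = 77.1 − (47.14) = 29.96 cm.
f₂ = −39.7 cm (diverging).
Lens 2: 1/d_i2 = 1/(-39.7) − 1/(29.96) = -0.05857, so d_i2 = -17.07 cm; m₂ = −d_i2/d_o2 = +0.5699.
m = m₁·m₂ = (-0.4285)(+0.5699) = -0.244.

m = -0.244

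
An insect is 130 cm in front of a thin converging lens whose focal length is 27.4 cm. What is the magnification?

1/d_i = 1/f − 1/d_o = 1/(27.40) − 1/(130) = 0.02880, so d_i = 34.72 cm.
m = −d_i/d_o = −(34.72)/(130) = -0.267.
The image is real, inverted and reduced, on the far side of the lens.

m = -0.267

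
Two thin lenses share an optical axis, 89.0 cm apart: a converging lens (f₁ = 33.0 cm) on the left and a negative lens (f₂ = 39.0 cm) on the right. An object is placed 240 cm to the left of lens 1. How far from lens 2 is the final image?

Lens 1: 1/d_i1 = 1/f₁ − 1/d_o1 = 1/(33.0) − 1/(240) = 0.02614, so d_i1 = 38.26 cm.
The intermediate image is 38.26 cm to the right of lens 1, which is 89.0 − (38.26) = 50.74 cm to the left of lens 2, so d_o2 = +50.74 cm.
Lens 2 is diverging, so f₂ = −39.0 cm.
Lens 2: 1/d_i2 = 1/f₂ − 1/d_o2 = 1/(-39.0) − 1/(50.74) = -0.04535, so d_i2 = -22.1 cm.
The final image is virtual, 22.1 cm to the left of lens 2 (overall magnification ≈ -0.069).

22.1 cm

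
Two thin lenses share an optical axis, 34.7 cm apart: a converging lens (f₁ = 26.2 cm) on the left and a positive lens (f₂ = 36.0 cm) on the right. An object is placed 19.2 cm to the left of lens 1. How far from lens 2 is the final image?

Lens 1: 1/d_i1 = 1/f₁ − 1/d_o1 = 1/(26.2) − 1/(19.2) = -0.01392, so d_i1 = -71.86 cm.
The intermediate image is 71.86 cm to the left of lens 1 (virtual), which is 34.7 − (-71.86) = 106.6 cm to the left of lens 2, so d_o2 = +106.6 cm.
Lens 2: 1/d_i2 = 1/f₂ − 1/d_o2 = 1/(36.0) − 1/(106.6) = 0.01840, so d_i2 = 54.4 cm.
The final image is real, 54.4 cm to the right of lens 2 (overall magnification ≈ -1.9).

54.4 cm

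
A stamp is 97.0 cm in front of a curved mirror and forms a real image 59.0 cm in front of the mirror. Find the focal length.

f = 36.7 cm (concave)

Real image ⇒ d_i = +59.0 cm.
1/f = 1/d_o + 1/d_i = 1/(97.0) + 1/(59.0) = 0.02726, so f = 36.7 cm.
Since f is positive, the curved mirror is concave.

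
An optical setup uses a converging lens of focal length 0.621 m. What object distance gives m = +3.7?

m = −d_i/d_o ⇒ d_i = −m·d_o.
1/f = 1/d_o + 1/d_i = 1/d_o − 1/(m·d_o) = (1 − 1/m)/d_o, so d_o = f(1 − 1/m) = (0.6210)(1 − 1/(+3.7)) = 0.453 m.

0.453 m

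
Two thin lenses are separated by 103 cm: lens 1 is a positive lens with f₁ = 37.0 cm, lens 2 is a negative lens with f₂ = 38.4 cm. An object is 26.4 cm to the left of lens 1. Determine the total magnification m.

Lens 1: 1/d_i1 = 1/(37.0) − 1/(26.4) = -0.01085, so d_i1 = -92.15 cm; m₁ = −d_i1/d_o1 = +3.491.
d_o2 = 103 − (-92.15) = 195.2 cm.
f₂ = −38.4 cm (diverging).
Lens 2: 1/d_i2 = 1/(-38.4) − 1/(195.2) = -0.03116, so d_i2 = -32.09 cm; m₂ = −d_i2/d_o2 = +0.1644.
m = m₁·m₂ = (+3.491)(+0.1644) = +0.574.

m = +0.574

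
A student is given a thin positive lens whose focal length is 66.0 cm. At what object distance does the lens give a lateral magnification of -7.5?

74.8 cm

m = −d_i/d_o ⇒ d_i = −m·d_o.
1/f = 1/d_o + 1/d_i = 1/d_o − 1/(m·d_o) = (1 − 1/m)/d_o, so d_o = f(1 − 1/m) = (66.00)(1 − 1/(-7.5)) = 74.8 cm.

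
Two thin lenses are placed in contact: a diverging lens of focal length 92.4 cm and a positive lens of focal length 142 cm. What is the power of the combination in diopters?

P₁ = 1/f₁ = 1/(-0.924 m) = -1.082 D; P₂ = 1/f₂ = 1/(1.42 m) = +0.7042 D.
For thin lenses in contact, P = P₁ + P₂ = (-1.082) + (+0.7042) = -0.378 D.

P = -0.378 D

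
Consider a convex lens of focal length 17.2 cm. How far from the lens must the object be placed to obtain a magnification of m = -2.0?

m = −d_i/d_o ⇒ d_i = −m·d_o.
1/f = 1/d_o + 1/d_i = 1/d_o − 1/(m·d_o) = (1 − 1/m)/d_o, so d_o = f(1 − 1/m) = (17.20)(1 − 1/(-2.0)) = 25.8 cm.

25.8 cm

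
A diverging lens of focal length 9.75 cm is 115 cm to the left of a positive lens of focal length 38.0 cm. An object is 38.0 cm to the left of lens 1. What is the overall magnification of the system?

f₁ = −9.75 cm (diverging).
Lens 1: 1/d_i1 = 1/(-9.75) − 1/(38.0) = -0.1289, so d_i1 = -7.759 cm; m₁ = −d_i1/d_o1 = +0.2042.
d_o2 = 115 − (-7.759) = 122.8 cm.
Lens 2: 1/d_i2 = 1/(38.0) − 1/(122.8) = 0.01817, so d_i2 = 55.03 cm; m₂ = −d_i2/d_o2 = -0.4481.
m = m₁·m₂ = (+0.2042)(-0.4481) = -0.0915.

m = -0.0915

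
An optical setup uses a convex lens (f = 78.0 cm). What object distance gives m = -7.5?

m = −d_i/d_o ⇒ d_i = −m·d_o.
1/f = 1/d_o + 1/d_i = 1/d_o − 1/(m·d_o) = (1 − 1/m)/d_o, so d_o = f(1 − 1/m) = (78.00)(1 − 1/(-7.5)) = 88.4 cm.

88.4 cm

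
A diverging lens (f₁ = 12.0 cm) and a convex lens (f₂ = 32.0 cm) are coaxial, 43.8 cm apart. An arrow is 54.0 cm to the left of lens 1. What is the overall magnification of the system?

f₁ = −12.0 cm (diverging).
Lens 1: 1/d_i1 = 1/(-12.0) − 1/(54.0) = -0.1019, so d_i1 = -9.818 cm; m₁ = −d_i1/d_o1 = +0.1818.
d_o2 = 43.8 − (-9.818) = 53.62 cm.
Lens 2: 1/d_i2 = 1/(32.0) − 1/(53.62) = 0.01260, so d_i2 = 79.36 cm; m₂ = −d_i2/d_o2 = -1.480.
m = m₁·m₂ = (+0.1818)(-1.480) = -0.269.

m = -0.269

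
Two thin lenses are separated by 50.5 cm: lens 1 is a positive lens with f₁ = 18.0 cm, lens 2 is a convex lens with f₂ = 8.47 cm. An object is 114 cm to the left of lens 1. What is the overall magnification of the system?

Lens 1: 1/d_i1 = 1/(18.0) − 1/(114) = 0.04678, so d_i1 = 21.38 cm; m₁ = −d_i1/d_o1 = -0.1875.
d_o2 = 50.5 − (21.38) = 29.12 cm.
Lens 2: 1/d_i2 = 1/(8.47) − 1/(29.12) = 0.08372, so d_i2 = 11.94 cm; m₂ = −d_i2/d_o2 = -0.4102.
m = m₁·m₂ = (-0.1875)(-0.4102) = +0.0769.

m = +0.0769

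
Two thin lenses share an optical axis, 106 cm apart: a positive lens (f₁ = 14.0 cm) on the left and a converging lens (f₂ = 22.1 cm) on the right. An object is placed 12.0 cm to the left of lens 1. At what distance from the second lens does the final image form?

25.0 cm

Lens 1: 1/d_i1 = 1/f₁ − 1/d_o1 = 1/(14.0) − 1/(12.0) = -0.01190, so d_i1 = -84.00 cm.
The intermediate image is 84.00 cm to the left of lens 1 (virtual), which is 106 − (-84.00) = 190.0 cm to the left of lens 2, so d_o2 = +190.0 cm.
Lens 2: 1/d_i2 = 1/f₂ − 1/d_o2 = 1/(22.1) − 1/(190.0) = 0.03999, so d_i2 = 25.0 cm.
The final image is real, 25.0 cm to the right of lens 2 (overall magnification ≈ -0.92).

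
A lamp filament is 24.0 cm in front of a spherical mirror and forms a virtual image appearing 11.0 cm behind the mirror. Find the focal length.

f = -20.3 cm (convex)

Virtual image ⇒ d_i = −11.0 cm.
1/f = 1/d_o + 1/d_i = 1/(24.0) + 1/(-11.0) = -0.04924, so f = -20.3 cm.
Since f is negative, the spherical mirror is convex.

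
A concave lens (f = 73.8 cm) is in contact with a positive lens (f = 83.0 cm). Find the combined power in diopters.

P = -0.150 D

P₁ = 1/f₁ = 1/(-0.738 m) = -1.355 D; P₂ = 1/f₂ = 1/(0.830 m) = +1.205 D.
For thin lenses in contact, P = P₁ + P₂ = (-1.355) + (+1.205) = -0.150 D.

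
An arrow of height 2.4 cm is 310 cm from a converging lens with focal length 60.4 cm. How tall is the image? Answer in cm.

0.581 cm

1/d_i = 1/f − 1/d_o = 1/(60.40) − 1/(310) = 0.01333, so d_i = 75.02 cm.
m = −d_i/d_o = -0.2420.
|h_i| = |m|·h_o = 0.2420 × 2.4 = 0.581 cm. The image is real, inverted and reduced, on the far side of the lens.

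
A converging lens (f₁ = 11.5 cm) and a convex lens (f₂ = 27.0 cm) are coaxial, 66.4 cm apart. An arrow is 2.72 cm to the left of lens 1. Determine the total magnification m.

Lens 1: 1/d_i1 = 1/(11.5) − 1/(2.72) = -0.2807, so d_i1 = -3.563 cm; m₁ = −d_i1/d_o1 = +1.310.
d_o2 = 66.4 − (-3.563) = 69.96 cm.
Lens 2: 1/d_i2 = 1/(27.0) − 1/(69.96) = 0.02274, so d_i2 = 43.97 cm; m₂ = −d_i2/d_o2 = -0.6285.
m = m₁·m₂ = (+1.310)(-0.6285) = -0.823.

m = -0.823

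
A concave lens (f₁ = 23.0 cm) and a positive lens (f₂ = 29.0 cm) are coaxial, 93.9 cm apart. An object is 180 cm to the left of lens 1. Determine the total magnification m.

m = -0.0385

f₁ = −23.0 cm (diverging).
Lens 1: 1/d_i1 = 1/(-23.0) − 1/(180) = -0.04903, so d_i1 = -20.39 cm; m₁ = −d_i1/d_o1 = +0.1133.
d_o2 = 93.9 − (-20.39) = 114.3 cm.
Lens 2: 1/d_i2 = 1/(29.0) − 1/(114.3) = 0.02573, so d_i2 = 38.86 cm; m₂ = −d_i2/d_o2 = -0.3400.
m = m₁·m₂ = (+0.1133)(-0.3400) = -0.0385.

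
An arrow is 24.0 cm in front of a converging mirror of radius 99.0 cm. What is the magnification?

m = +1.94

f = R/2 = 99.0/2 = 49.50 cm.
1/d_i = 1/f − 1/d_o = 1/(49.50) − 1/(24.0) = -0.02146, so d_i = -46.59 cm.
m = −d_i/d_o = −(-46.59)/(24.0) = +1.94.
The image is virtual, upright and enlarged, behind the mirror.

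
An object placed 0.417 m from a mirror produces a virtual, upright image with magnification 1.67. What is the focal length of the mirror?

f = 1.04 m (concave)

m = −d_i/d_o ⇒ d_i = −m·d_o = −(+1.67)·(0.417) = -0.6964 m.
1/f = 1/d_o + 1/d_i = 1/(0.417) + 1/(-0.6964) = 0.9621, so f = 1.04 m.
Since f is positive, the mirror is concave.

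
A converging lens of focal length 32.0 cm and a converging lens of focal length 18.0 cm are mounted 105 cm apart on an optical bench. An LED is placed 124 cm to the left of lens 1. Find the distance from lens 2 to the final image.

Lens 1: 1/d_i1 = 1/f₁ − 1/d_o1 = 1/(32.0) − 1/(124) = 0.02319, so d_i1 = 43.13 cm.
The intermediate image is 43.13 cm to the right of lens 1, which is 105 − (43.13) = 61.87 cm to the left of lens 2, so d_o2 = +61.87 cm.
Lens 2: 1/d_i2 = 1/f₂ − 1/d_o2 = 1/(18.0) − 1/(61.87) = 0.03939, so d_i2 = 25.4 cm.
The final image is real, 25.4 cm to the right of lens 2 (overall magnification ≈ 0.14).

25.4 cm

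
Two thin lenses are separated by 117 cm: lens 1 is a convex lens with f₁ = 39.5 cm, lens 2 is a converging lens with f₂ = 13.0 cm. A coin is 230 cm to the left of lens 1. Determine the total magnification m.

Lens 1: 1/d_i1 = 1/(39.5) − 1/(230) = 0.02097, so d_i1 = 47.69 cm; m₁ = −d_i1/d_o1 = -0.2073.
d_o2 = 117 − (47.69) = 69.31 cm.
Lens 2: 1/d_i2 = 1/(13.0) − 1/(69.31) = 0.06250, so d_i2 = 16.00 cm; m₂ = −d_i2/d_o2 = -0.2309.
m = m₁·m₂ = (-0.2073)(-0.2309) = +0.0479.

m = +0.0479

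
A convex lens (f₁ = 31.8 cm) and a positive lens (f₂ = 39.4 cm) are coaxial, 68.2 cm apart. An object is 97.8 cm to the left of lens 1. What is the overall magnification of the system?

Lens 1: 1/d_i1 = 1/(31.8) − 1/(97.8) = 0.02122, so d_i1 = 47.12 cm; m₁ = −d_i1/d_o1 = -0.4818.
d_o2 = 68.2 − (47.12) = 21.08 cm.
Lens 2: 1/d_i2 = 1/(39.4) − 1/(21.08) = -0.02206, so d_i2 = -45.34 cm; m₂ = −d_i2/d_o2 = +2.151.
m = m₁·m₂ = (-0.4818)(+2.151) = -1.04.

m = -1.04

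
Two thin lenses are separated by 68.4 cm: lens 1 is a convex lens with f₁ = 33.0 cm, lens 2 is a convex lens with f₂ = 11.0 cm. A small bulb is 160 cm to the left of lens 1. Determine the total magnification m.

Lens 1: 1/d_i1 = 1/(33.0) − 1/(160) = 0.02405, so d_i1 = 41.57 cm; m₁ = −d_i1/d_o1 = -0.2598.
d_o2 = 68.4 − (41.57) = 26.83 cm.
Lens 2: 1/d_i2 = 1/(11.0) − 1/(26.83) = 0.05364, so d_i2 = 18.64 cm; m₂ = −d_i2/d_o2 = -0.6949.
m = m₁·m₂ = (-0.2598)(-0.6949) = +0.181.

m = +0.181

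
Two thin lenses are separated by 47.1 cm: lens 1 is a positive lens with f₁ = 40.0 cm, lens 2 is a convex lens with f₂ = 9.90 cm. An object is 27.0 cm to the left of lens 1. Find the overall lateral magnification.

m = -0.253

Lens 1: 1/d_i1 = 1/(40.0) − 1/(27.0) = -0.01204, so d_i1 = -83.08 cm; m₁ = −d_i1/d_o1 = +3.077.
d_o2 = 47.1 − (-83.08) = 130.2 cm.
Lens 2: 1/d_i2 = 1/(9.90) − 1/(130.2) = 0.09333, so d_i2 = 10.71 cm; m₂ = −d_i2/d_o2 = -0.08229.
m = m₁·m₂ = (+3.077)(-0.08229) = -0.253.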